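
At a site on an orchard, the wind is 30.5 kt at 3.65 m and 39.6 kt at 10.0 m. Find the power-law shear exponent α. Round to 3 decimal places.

Power law: V₂/V₁ = (z₂/z₁)^α ⇒ α = ln(V₂/V₁) / ln(z₂/z₁)
α = ln(39.6/30.5) / ln(10.0/3.65) = ln(1.2984) / ln(2.7397)
  = 0.26110 / 1.00786 = 0.25907

α ≈ 0.259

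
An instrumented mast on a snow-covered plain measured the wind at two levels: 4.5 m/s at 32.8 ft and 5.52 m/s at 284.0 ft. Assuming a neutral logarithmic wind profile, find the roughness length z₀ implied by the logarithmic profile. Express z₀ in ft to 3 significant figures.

Log law: V(z) ∝ ln(z/z₀). With r = V₁/V₂ = 4.5/5.52 = 0.81522,
r · ln(z₂/z₀) = ln(z₁/z₀) ⇒ ln z₀ = (ln z₁ − r·ln z₂)/(1 − r)
ln z₀ = (3.49043 − 0.81522×5.64897) / 0.18478 = -6.0326
z₀ = exp(-6.0326) = 0.002399 ft

z₀ ≈ 0.00240 ft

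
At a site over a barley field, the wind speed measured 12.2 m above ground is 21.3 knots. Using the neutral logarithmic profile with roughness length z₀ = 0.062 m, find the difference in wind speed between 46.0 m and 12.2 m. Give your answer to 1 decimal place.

5.4 knots

Log law: V₂ = V₁ · ln(z₂/z₀)/ln(z₁/z₀) = 21.3 × 6.6093/5.2821 = 26.6520 knots
ΔV = 26.6520 − 21.3 = 5.3520 knots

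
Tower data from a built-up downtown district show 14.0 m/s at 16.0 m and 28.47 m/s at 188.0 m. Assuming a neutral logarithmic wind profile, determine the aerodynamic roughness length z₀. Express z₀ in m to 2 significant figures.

z₀ ≈ 1.5 m

Log law: V(z) ∝ ln(z/z₀). With r = V₁/V₂ = 14.0/28.47 = 0.49175,
r · ln(z₂/z₀) = ln(z₁/z₀) ⇒ ln z₀ = (ln z₁ − r·ln z₂)/(1 − r)
ln z₀ = (2.77259 − 0.49175×5.23644) / 0.50825 = 0.3888
z₀ = exp(0.3888) = 1.475 m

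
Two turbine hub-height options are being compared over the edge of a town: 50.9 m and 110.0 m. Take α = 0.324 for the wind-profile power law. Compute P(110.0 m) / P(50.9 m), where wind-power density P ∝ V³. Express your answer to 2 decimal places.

2.11

Speed ratio: V_B/V_A = (z_B/z_A)^α = (110.0/50.9)^0.324 = (2.1611)^0.324 = 1.28361
Power-density ratio: P_B/P_A = (V_B/V_A)³ = (1.28361)³ = 2.11497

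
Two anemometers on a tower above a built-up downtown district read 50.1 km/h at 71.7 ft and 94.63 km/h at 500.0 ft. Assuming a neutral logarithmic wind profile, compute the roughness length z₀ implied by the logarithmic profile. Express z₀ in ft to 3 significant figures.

z₀ ≈ 8.06 ft

Log law: V(z) ∝ ln(z/z₀). With r = V₁/V₂ = 50.1/94.63 = 0.52943,
r · ln(z₂/z₀) = ln(z₁/z₀) ⇒ ln z₀ = (ln z₁ − r·ln z₂)/(1 − r)
ln z₀ = (4.27249 − 0.52943×6.21461) / 0.47057 = 2.0874
z₀ = exp(2.0874) = 8.064 ft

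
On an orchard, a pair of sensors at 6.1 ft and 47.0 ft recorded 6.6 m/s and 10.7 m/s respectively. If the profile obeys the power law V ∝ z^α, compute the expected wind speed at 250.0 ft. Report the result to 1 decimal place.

15.9 m/s

First find α: α = ln(V₂/V₁)/ln(z₂/z₁) = ln(10.7/6.6)/ln(47.0/6.1) = 0.48317/2.04186 = 0.2366
Extrapolate from 47.0 ft to 250.0 ft: V₃ = 10.7 × (250.0/47.0)^0.2366 = 10.7 × 1.4851 = 15.8907 m/s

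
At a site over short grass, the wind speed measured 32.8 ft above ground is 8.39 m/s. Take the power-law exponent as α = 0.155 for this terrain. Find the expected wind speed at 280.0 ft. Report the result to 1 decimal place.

11.7 m/s

Power-law profile: V₂ = V₁ · (z₂/z₁)^α
V₂ = 8.39 × (280.0/32.8)^0.155 = 8.39 × (8.5366)^0.155
    = 8.39 × 1.3943 = 11.6980 m/s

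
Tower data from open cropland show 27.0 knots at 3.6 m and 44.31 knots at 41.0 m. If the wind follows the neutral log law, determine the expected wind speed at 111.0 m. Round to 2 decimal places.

Log law: V ∝ ln(z/z₀). From the pair, with r = V₁/V₂ = 0.60934,
ln z₀ = (ln z₁ − r·ln z₂)/(1 − r) = (1.2809 − 0.60934×3.7136)/0.39066 = -2.5135 → z₀ = 0.08099 m
V₃ = V₁ · ln(z₃/z₀)/ln(z₁/z₀) = 27.0 × 7.2230/3.7944 = 51.3970 knots

51.40 knots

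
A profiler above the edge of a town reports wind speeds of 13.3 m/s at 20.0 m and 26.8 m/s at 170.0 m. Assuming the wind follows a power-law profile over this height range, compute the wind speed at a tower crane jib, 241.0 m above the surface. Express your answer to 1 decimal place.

First find α: α = ln(V₂/V₁)/ln(z₂/z₁) = ln(26.8/13.3)/ln(170.0/20.0) = 0.70064/2.14007 = 0.3274
Extrapolate from 170.0 m to 241.0 m: V₃ = 26.8 × (241.0/170.0)^0.3274 = 26.8 × 1.1210 = 30.0439 m/s

30.0 m/s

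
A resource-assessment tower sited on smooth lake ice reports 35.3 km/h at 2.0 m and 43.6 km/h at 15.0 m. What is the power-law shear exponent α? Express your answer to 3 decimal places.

Power law: V₂/V₁ = (z₂/z₁)^α ⇒ α = ln(V₂/V₁) / ln(z₂/z₁)
α = ln(43.6/35.3) / ln(15.0/2.0) = ln(1.2351) / ln(7.5000)
  = 0.21117 / 2.01490 = 0.10481

α ≈ 0.105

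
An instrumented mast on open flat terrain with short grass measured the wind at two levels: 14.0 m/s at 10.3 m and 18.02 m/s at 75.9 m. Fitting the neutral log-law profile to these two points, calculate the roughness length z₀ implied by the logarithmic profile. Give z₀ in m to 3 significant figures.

Log law: V(z) ∝ ln(z/z₀). With r = V₁/V₂ = 14.0/18.02 = 0.77691,
r · ln(z₂/z₀) = ln(z₁/z₀) ⇒ ln z₀ = (ln z₁ − r·ln z₂)/(1 − r)
ln z₀ = (2.33214 − 0.77691×4.32942) / 0.22309 = -4.6235
z₀ = exp(-4.6235) = 0.009818 m

z₀ ≈ 0.00982 m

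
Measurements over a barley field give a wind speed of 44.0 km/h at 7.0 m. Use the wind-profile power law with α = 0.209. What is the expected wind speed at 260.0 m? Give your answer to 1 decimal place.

93.7 km/h

Power-law profile: V₂ = V₁ · (z₂/z₁)^α
V₂ = 44.0 × (260.0/7.0)^0.209 = 44.0 × (37.1429)^0.209
    = 44.0 × 2.1286 = 93.6605 km/h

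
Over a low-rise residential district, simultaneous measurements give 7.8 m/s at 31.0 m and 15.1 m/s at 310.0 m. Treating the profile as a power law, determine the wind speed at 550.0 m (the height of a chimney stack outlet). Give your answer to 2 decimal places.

17.80 m/s

First find α: α = ln(V₂/V₁)/ln(z₂/z₁) = ln(15.1/7.8)/ln(310.0/31.0) = 0.66057/2.30259 = 0.2869
Extrapolate from 310.0 m to 550.0 m: V₃ = 15.1 × (550.0/310.0)^0.2869 = 15.1 × 1.1788 = 17.7996 m/s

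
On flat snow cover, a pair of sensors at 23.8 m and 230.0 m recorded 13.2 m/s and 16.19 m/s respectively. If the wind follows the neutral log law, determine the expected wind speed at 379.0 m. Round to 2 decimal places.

16.85 m/s

Log law: V ∝ ln(z/z₀). From the pair, with r = V₁/V₂ = 0.81532,
ln z₀ = (ln z₁ − r·ln z₂)/(1 − r) = (3.1697 − 0.81532×5.4381)/0.18468 = -6.8446 → z₀ = 0.001065 m
V₃ = V₁ · ln(z₃/z₀)/ln(z₁/z₀) = 13.2 × 12.7822/10.0143 = 16.8483 m/s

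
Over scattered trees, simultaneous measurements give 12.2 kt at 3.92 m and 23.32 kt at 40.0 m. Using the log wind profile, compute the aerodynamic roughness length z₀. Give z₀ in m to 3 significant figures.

Log law: V(z) ∝ ln(z/z₀). With r = V₁/V₂ = 12.2/23.32 = 0.52316,
r · ln(z₂/z₀) = ln(z₁/z₀) ⇒ ln z₀ = (ln z₁ − r·ln z₂)/(1 − r)
ln z₀ = (1.36609 − 0.52316×3.68888) / 0.47684 = -1.1823
z₀ = exp(-1.1823) = 0.3066 m

z₀ ≈ 0.307 m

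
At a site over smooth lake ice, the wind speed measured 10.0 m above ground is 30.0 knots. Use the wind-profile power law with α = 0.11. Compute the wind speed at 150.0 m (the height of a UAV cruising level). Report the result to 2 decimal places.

40.41 knots

Power-law profile: V₂ = V₁ · (z₂/z₁)^α
V₂ = 30.0 × (150.0/10.0)^0.11 = 30.0 × (15.0000)^0.11
    = 30.0 × 1.3470 = 40.4102 knots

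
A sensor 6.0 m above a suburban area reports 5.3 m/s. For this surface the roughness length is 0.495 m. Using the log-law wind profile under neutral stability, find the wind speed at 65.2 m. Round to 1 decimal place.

10.4 m/s

Log law: V(z) ∝ ln(z/z₀), so V₂/V₁ = ln(z₂/z₀) / ln(z₁/z₀).
ln(65.2/0.495) = 4.8807, ln(6.0/0.495) = 2.4950
V₂ = 5.3 × 4.8807/2.4950 = 5.3 × 1.9562 = 10.3679 m/s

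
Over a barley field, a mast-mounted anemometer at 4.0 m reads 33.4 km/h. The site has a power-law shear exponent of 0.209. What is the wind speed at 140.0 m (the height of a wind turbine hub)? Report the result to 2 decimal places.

70.22 km/h

Power-law profile: V₂ = V₁ · (z₂/z₁)^α
V₂ = 33.4 × (140.0/4.0)^0.209 = 33.4 × (35.0000)^0.209
    = 33.4 × 2.1024 = 70.2193 km/h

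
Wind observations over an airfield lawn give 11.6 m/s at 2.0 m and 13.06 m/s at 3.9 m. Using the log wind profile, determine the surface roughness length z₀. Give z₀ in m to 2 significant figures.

Log law: V(z) ∝ ln(z/z₀). With r = V₁/V₂ = 11.6/13.06 = 0.88821,
r · ln(z₂/z₀) = ln(z₁/z₀) ⇒ ln z₀ = (ln z₁ − r·ln z₂)/(1 − r)
ln z₀ = (0.69315 − 0.88821×1.36098) / 0.11179 = -4.6129
z₀ = exp(-4.6129) = 0.009923 m

z₀ ≈ 0.0099 m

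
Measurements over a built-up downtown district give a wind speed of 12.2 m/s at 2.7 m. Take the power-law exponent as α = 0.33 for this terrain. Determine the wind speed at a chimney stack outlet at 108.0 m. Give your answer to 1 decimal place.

Power-law profile: V₂ = V₁ · (z₂/z₁)^α
V₂ = 12.2 × (108.0/2.7)^0.33 = 12.2 × (40.0000)^0.33
    = 12.2 × 3.3782 = 41.2135 m/s

41.2 m/s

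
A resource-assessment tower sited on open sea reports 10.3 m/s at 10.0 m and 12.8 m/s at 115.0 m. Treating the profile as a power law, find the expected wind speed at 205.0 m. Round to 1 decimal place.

First find α: α = ln(V₂/V₁)/ln(z₂/z₁) = ln(12.8/10.3)/ln(115.0/10.0) = 0.21730/2.44235 = 0.0890
Extrapolate from 115.0 m to 205.0 m: V₃ = 12.8 × (205.0/115.0)^0.0890 = 12.8 × 1.0528 = 13.4756 m/s

13.5 m/s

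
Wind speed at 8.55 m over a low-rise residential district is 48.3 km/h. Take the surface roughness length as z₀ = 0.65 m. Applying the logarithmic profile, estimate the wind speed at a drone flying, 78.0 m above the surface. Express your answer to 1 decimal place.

89.7 km/h

Log law: V(z) ∝ ln(z/z₀), so V₂/V₁ = ln(z₂/z₀) / ln(z₁/z₀).
ln(78.0/0.65) = 4.7875, ln(8.55/0.65) = 2.5767
V₂ = 48.3 × 4.7875/2.5767 = 48.3 × 1.8580 = 89.7406 km/h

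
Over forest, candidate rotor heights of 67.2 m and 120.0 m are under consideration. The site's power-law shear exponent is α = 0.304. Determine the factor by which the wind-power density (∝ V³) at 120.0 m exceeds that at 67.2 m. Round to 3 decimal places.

1.697

Speed ratio: V_B/V_A = (z_B/z_A)^α = (120.0/67.2)^0.304 = (1.7857)^0.304 = 1.19275
Power-density ratio: P_B/P_A = (V_B/V_A)³ = (1.19275)³ = 1.69689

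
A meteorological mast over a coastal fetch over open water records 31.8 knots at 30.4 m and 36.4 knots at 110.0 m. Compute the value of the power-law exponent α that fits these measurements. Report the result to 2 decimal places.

Power law: V₂/V₁ = (z₂/z₁)^α ⇒ α = ln(V₂/V₁) / ln(z₂/z₁)
α = ln(36.4/31.8) / ln(110.0/30.4) = ln(1.1447) / ln(3.6184)
  = 0.13510 / 1.28604 = 0.10505

α ≈ 0.11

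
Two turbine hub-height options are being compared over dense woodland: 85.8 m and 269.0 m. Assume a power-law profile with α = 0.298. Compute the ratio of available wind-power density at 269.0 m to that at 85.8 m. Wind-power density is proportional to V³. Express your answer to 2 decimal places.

2.78

Speed ratio: V_B/V_A = (z_B/z_A)^α = (269.0/85.8)^0.298 = (3.1352)^0.298 = 1.40568
Power-density ratio: P_B/P_A = (V_B/V_A)³ = (1.40568)³ = 2.77754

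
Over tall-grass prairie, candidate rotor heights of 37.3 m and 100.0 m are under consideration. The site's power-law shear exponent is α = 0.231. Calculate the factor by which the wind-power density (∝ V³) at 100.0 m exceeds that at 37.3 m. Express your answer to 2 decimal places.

Speed ratio: V_B/V_A = (z_B/z_A)^α = (100.0/37.3)^0.231 = (2.6810)^0.231 = 1.25584
Power-density ratio: P_B/P_A = (V_B/V_A)³ = (1.25584)³ = 1.98064

1.98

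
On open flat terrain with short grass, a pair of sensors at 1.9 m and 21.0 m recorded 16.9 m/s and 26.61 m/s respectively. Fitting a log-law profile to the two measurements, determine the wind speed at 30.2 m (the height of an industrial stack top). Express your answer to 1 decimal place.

Log law: V ∝ ln(z/z₀). From the pair, with r = V₁/V₂ = 0.63510,
ln z₀ = (ln z₁ − r·ln z₂)/(1 − r) = (0.6419 − 0.63510×3.0445)/0.36490 = -3.5399 → z₀ = 0.02902 m
V₃ = V₁ · ln(z₃/z₀)/ln(z₁/z₀) = 16.9 × 6.9478/4.1818 = 28.0783 m/s

28.1 m/s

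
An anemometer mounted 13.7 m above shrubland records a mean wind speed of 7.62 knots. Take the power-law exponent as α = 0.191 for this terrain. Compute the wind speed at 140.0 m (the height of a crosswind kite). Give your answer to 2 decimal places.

11.88 knots

Power-law profile: V₂ = V₁ · (z₂/z₁)^α
V₂ = 7.62 × (140.0/13.7)^0.191 = 7.62 × (10.2190)^0.191
    = 7.62 × 1.5588 = 11.8782 knots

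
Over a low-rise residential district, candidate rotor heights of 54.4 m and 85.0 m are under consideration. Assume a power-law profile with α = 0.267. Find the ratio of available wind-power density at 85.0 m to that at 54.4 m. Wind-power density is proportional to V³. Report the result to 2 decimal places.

1.43

Speed ratio: V_B/V_A = (z_B/z_A)^α = (85.0/54.4)^0.267 = (1.5625)^0.267 = 1.12655
Power-density ratio: P_B/P_A = (V_B/V_A)³ = (1.12655)³ = 1.42972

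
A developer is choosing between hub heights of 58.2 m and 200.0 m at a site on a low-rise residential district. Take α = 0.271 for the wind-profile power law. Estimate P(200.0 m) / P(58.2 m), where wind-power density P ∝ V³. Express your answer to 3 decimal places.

Speed ratio: V_B/V_A = (z_B/z_A)^α = (200.0/58.2)^0.271 = (3.4364)^0.271 = 1.39729
Power-density ratio: P_B/P_A = (V_B/V_A)³ = (1.39729)³ = 2.72807

2.728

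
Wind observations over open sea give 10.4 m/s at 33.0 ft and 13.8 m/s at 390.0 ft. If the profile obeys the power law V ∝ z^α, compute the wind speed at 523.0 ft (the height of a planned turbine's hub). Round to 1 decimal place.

14.3 m/s

First find α: α = ln(V₂/V₁)/ln(z₂/z₁) = ln(13.8/10.4)/ln(390.0/33.0) = 0.28286/2.46964 = 0.1145
Extrapolate from 390.0 ft to 523.0 ft: V₃ = 13.8 × (523.0/390.0)^0.1145 = 13.8 × 1.0342 = 14.2717 m/s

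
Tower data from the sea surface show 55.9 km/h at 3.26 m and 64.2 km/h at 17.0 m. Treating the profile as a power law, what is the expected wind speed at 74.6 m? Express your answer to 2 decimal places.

First find α: α = ln(V₂/V₁)/ln(z₂/z₁) = ln(64.2/55.9)/ln(17.0/3.26) = 0.13844/1.65149 = 0.0838
Extrapolate from 17.0 m to 74.6 m: V₃ = 64.2 × (74.6/17.0)^0.0838 = 64.2 × 1.1320 = 72.6735 km/h

72.67 km/h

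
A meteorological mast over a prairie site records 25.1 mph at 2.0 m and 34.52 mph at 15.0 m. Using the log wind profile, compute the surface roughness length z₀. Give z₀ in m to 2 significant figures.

Log law: V(z) ∝ ln(z/z₀). With r = V₁/V₂ = 25.1/34.52 = 0.72711,
r · ln(z₂/z₀) = ln(z₁/z₀) ⇒ ln z₀ = (ln z₁ − r·ln z₂)/(1 − r)
ln z₀ = (0.69315 − 0.72711×2.70805) / 0.27289 = -4.6756
z₀ = exp(-4.6756) = 0.009319 m

z₀ ≈ 0.0093 m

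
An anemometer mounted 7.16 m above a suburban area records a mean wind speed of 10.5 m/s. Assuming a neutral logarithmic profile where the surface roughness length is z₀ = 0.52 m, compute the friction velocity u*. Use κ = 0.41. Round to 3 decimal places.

Log law: V(z) = (u*/κ) · ln(z/z₀) ⇒ u* = κ · V / ln(z/z₀)
u* = 0.41 × 10.5 / ln(7.16/0.52) = 0.41 × 10.5 / 2.6224
   = 4.3050 / 2.6224 = 1.6416 m/s

u* ≈ 1.642 m/s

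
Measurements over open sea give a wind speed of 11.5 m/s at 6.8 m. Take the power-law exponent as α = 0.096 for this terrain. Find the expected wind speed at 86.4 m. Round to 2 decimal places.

Power-law profile: V₂ = V₁ · (z₂/z₁)^α
V₂ = 11.5 × (86.4/6.8)^0.096 = 11.5 × (12.7059)^0.096
    = 11.5 × 1.2764 = 14.6785 m/s

14.68 m/s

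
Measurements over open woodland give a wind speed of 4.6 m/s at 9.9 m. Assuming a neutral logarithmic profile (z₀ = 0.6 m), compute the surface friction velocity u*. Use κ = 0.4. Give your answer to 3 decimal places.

Log law: V(z) = (u*/κ) · ln(z/z₀) ⇒ u* = κ · V / ln(z/z₀)
u* = 0.4 × 4.6 / ln(9.9/0.6) = 0.4 × 4.6 / 2.8034
   = 1.8400 / 2.8034 = 0.6564 m/s

u* ≈ 0.656 m/s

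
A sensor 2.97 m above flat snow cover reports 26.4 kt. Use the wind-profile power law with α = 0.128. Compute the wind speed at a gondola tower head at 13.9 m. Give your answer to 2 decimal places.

32.17 kt

Power-law profile: V₂ = V₁ · (z₂/z₁)^α
V₂ = 26.4 × (13.9/2.97)^0.128 = 26.4 × (4.6801)^0.128
    = 26.4 × 1.2184 = 32.1660 kt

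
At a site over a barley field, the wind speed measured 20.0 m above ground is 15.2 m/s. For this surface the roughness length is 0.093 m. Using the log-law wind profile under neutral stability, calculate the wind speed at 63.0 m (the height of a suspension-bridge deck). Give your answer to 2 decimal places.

18.45 m/s

Log law: V(z) ∝ ln(z/z₀), so V₂/V₁ = ln(z₂/z₀) / ln(z₁/z₀).
ln(63.0/0.093) = 6.5183, ln(20.0/0.093) = 5.3709
V₂ = 15.2 × 6.5183/5.3709 = 15.2 × 1.2136 = 18.4472 m/s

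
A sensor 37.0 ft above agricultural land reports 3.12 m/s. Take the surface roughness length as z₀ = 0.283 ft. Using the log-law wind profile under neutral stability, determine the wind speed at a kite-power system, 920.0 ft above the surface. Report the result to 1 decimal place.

Log law: V(z) ∝ ln(z/z₀), so V₂/V₁ = ln(z₂/z₀) / ln(z₁/z₀).
ln(920.0/0.283) = 8.0867, ln(37.0/0.283) = 4.8732
V₂ = 3.12 × 8.0867/4.8732 = 3.12 × 1.6594 = 5.1774 m/s

5.2 m/s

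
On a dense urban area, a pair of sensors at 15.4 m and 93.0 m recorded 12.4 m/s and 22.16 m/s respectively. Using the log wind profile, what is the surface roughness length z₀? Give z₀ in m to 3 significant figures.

z₀ ≈ 1.57 m

Log law: V(z) ∝ ln(z/z₀). With r = V₁/V₂ = 12.4/22.16 = 0.55957,
r · ln(z₂/z₀) = ln(z₁/z₀) ⇒ ln z₀ = (ln z₁ − r·ln z₂)/(1 − r)
ln z₀ = (2.73437 − 0.55957×4.53260) / 0.44043 = 0.4497
z₀ = exp(0.4497) = 1.568 m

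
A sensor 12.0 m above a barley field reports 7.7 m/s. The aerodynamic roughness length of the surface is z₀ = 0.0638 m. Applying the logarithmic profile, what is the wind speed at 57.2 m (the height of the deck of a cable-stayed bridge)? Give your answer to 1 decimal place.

10.0 m/s

Log law: V(z) ∝ ln(z/z₀), so V₂/V₁ = ln(z₂/z₀) / ln(z₁/z₀).
ln(57.2/0.0638) = 6.7986, ln(12.0/0.0638) = 5.2369
V₂ = 7.7 × 6.7986/5.2369 = 7.7 × 1.2982 = 9.9961 m/s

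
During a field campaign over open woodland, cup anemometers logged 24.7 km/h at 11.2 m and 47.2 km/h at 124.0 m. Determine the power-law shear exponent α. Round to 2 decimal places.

α ≈ 0.27

Power law: V₂/V₁ = (z₂/z₁)^α ⇒ α = ln(V₂/V₁) / ln(z₂/z₁)
α = ln(47.2/24.7) / ln(124.0/11.2) = ln(1.9109) / ln(11.0714)
  = 0.64759 / 2.40437 = 0.26934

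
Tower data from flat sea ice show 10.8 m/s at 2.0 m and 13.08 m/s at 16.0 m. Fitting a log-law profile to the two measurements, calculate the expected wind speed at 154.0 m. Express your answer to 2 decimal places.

15.56 m/s

Log law: V ∝ ln(z/z₀). From the pair, with r = V₁/V₂ = 0.82569,
ln z₀ = (ln z₁ − r·ln z₂)/(1 − r) = (0.6931 − 0.82569×2.7726)/0.17431 = -9.1568 → z₀ = 0.0001055 m
V₃ = V₁ · ln(z₃/z₀)/ln(z₁/z₀) = 10.8 × 14.1938/9.8500 = 15.5628 m/s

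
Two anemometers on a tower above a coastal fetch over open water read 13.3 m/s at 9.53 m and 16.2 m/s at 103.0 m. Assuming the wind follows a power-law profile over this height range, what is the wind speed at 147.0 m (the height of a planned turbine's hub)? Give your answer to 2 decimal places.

16.68 m/s

First find α: α = ln(V₂/V₁)/ln(z₂/z₁) = ln(16.2/13.3)/ln(103.0/9.53) = 0.19725/2.38028 = 0.0829
Extrapolate from 103.0 m to 147.0 m: V₃ = 16.2 × (147.0/103.0)^0.0829 = 16.2 × 1.0299 = 16.6846 m/s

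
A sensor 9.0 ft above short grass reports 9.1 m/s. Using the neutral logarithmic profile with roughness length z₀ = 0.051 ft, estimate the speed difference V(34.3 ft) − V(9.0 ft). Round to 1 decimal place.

Log law: V₂ = V₁ · ln(z₂/z₀)/ln(z₁/z₀) = 9.1 × 6.5111/5.1732 = 11.4535 m/s
ΔV = 11.4535 − 9.1 = 2.3535 m/s

2.4 m/s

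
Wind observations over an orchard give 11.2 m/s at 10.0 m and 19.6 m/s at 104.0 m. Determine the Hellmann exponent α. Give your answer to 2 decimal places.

Power law: V₂/V₁ = (z₂/z₁)^α ⇒ α = ln(V₂/V₁) / ln(z₂/z₁)
α = ln(19.6/11.2) / ln(104.0/10.0) = ln(1.7500) / ln(10.4000)
  = 0.55962 / 2.34181 = 0.23897

α ≈ 0.24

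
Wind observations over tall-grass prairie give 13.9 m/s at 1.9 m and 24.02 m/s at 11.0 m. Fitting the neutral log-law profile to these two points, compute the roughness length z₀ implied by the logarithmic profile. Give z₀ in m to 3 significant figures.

z₀ ≈ 0.170 m

Log law: V(z) ∝ ln(z/z₀). With r = V₁/V₂ = 13.9/24.02 = 0.57868,
r · ln(z₂/z₀) = ln(z₁/z₀) ⇒ ln z₀ = (ln z₁ − r·ln z₂)/(1 − r)
ln z₀ = (0.64185 − 0.57868×2.39790) / 0.42132 = -1.7701
z₀ = exp(-1.7701) = 0.1703 m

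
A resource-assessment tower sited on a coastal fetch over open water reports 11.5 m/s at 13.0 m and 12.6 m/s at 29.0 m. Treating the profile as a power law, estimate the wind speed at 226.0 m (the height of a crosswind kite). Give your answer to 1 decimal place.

First find α: α = ln(V₂/V₁)/ln(z₂/z₁) = ln(12.6/11.5)/ln(29.0/13.0) = 0.09135/0.80235 = 0.1139
Extrapolate from 29.0 m to 226.0 m: V₃ = 12.6 × (226.0/29.0)^0.1139 = 12.6 × 1.2634 = 15.9182 m/s

15.9 m/s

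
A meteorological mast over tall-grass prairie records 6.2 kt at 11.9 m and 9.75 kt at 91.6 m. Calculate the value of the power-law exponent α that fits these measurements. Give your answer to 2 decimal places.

α ≈ 0.22

Power law: V₂/V₁ = (z₂/z₁)^α ⇒ α = ln(V₂/V₁) / ln(z₂/z₁)
α = ln(9.75/6.2) / ln(91.6/11.9) = ln(1.5726) / ln(7.6975)
  = 0.45272 / 2.04089 = 0.22182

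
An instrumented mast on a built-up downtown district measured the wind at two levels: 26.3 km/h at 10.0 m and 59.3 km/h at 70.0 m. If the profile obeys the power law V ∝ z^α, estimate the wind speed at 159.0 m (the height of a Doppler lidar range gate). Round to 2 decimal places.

83.55 km/h

First find α: α = ln(V₂/V₁)/ln(z₂/z₁) = ln(59.3/26.3)/ln(70.0/10.0) = 0.81304/1.94591 = 0.4178
Extrapolate from 70.0 m to 159.0 m: V₃ = 59.3 × (159.0/70.0)^0.4178 = 59.3 × 1.4089 = 83.5456 km/h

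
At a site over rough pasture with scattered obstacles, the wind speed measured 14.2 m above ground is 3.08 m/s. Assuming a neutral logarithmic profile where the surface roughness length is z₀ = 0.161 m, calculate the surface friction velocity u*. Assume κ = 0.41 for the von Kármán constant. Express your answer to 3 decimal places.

u* ≈ 0.282 m/s

Log law: V(z) = (u*/κ) · ln(z/z₀) ⇒ u* = κ · V / ln(z/z₀)
u* = 0.41 × 3.08 / ln(14.2/0.161) = 0.41 × 3.08 / 4.4796
   = 1.2628 / 4.4796 = 0.2819 m/s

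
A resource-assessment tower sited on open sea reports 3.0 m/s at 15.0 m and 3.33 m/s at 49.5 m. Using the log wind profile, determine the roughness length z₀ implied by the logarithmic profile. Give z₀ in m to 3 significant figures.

z₀ ≈ 0.000290 m

Log law: V(z) ∝ ln(z/z₀). With r = V₁/V₂ = 3.0/3.33 = 0.90090,
r · ln(z₂/z₀) = ln(z₁/z₀) ⇒ ln z₀ = (ln z₁ − r·ln z₂)/(1 − r)
ln z₀ = (2.70805 − 0.90090×3.90197) / 0.09910 = -8.1458
z₀ = exp(-8.1458) = 0.0002900 m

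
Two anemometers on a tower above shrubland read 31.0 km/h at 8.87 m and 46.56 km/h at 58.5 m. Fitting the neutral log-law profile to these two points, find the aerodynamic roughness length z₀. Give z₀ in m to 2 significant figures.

Log law: V(z) ∝ ln(z/z₀). With r = V₁/V₂ = 31.0/46.56 = 0.66581,
r · ln(z₂/z₀) = ln(z₁/z₀) ⇒ ln z₀ = (ln z₁ − r·ln z₂)/(1 − r)
ln z₀ = (2.18267 − 0.66581×4.06903) / 0.33419 = -1.5755
z₀ = exp(-1.5755) = 0.2069 m

z₀ ≈ 0.21 m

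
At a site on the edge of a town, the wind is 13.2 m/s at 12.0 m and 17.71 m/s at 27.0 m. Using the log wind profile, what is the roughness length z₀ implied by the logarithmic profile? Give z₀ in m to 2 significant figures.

z₀ ≈ 1.1 m

Log law: V(z) ∝ ln(z/z₀). With r = V₁/V₂ = 13.2/17.71 = 0.74534,
r · ln(z₂/z₀) = ln(z₁/z₀) ⇒ ln z₀ = (ln z₁ − r·ln z₂)/(1 − r)
ln z₀ = (2.48491 − 0.74534×3.29584) / 0.25466 = 0.1115
z₀ = exp(0.1115) = 1.118 m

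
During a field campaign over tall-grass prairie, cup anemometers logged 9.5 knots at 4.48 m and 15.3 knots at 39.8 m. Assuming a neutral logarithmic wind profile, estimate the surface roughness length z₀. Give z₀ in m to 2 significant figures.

z₀ ≈ 0.13 m

Log law: V(z) ∝ ln(z/z₀). With r = V₁/V₂ = 9.5/15.3 = 0.62092,
r · ln(z₂/z₀) = ln(z₁/z₀) ⇒ ln z₀ = (ln z₁ − r·ln z₂)/(1 − r)
ln z₀ = (1.49962 − 0.62092×3.68387) / 0.37908 = -2.0780
z₀ = exp(-2.0780) = 0.1252 m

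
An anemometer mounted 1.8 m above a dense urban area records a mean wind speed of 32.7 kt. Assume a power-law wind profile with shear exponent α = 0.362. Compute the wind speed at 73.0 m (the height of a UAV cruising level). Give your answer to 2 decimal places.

124.93 kt

Power-law profile: V₂ = V₁ · (z₂/z₁)^α
V₂ = 32.7 × (73.0/1.8)^0.362 = 32.7 × (40.5556)^0.362
    = 32.7 × 3.8204 = 124.9286 kt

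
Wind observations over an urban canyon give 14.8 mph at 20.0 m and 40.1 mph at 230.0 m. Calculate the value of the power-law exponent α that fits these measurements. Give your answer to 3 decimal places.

Power law: V₂/V₁ = (z₂/z₁)^α ⇒ α = ln(V₂/V₁) / ln(z₂/z₁)
α = ln(40.1/14.8) / ln(230.0/20.0) = ln(2.7095) / ln(11.5000)
  = 0.99675 / 2.44235 = 0.40811

α ≈ 0.408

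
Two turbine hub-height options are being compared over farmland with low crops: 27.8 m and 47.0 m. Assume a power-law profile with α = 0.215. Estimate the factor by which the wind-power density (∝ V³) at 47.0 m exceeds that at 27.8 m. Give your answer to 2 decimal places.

1.40

Speed ratio: V_B/V_A = (z_B/z_A)^α = (47.0/27.8)^0.215 = (1.6906)^0.215 = 1.11952
Power-density ratio: P_B/P_A = (V_B/V_A)³ = (1.11952)³ = 1.40312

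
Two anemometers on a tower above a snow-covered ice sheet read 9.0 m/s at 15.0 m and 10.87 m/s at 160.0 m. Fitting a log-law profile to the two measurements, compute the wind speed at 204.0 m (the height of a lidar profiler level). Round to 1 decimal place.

Log law: V ∝ ln(z/z₀). From the pair, with r = V₁/V₂ = 0.82797,
ln z₀ = (ln z₁ − r·ln z₂)/(1 − r) = (2.7081 − 0.82797×5.0752)/0.17203 = -8.6845 → z₀ = 0.0001692 m
V₃ = V₁ · ln(z₃/z₀)/ln(z₁/z₀) = 9.0 × 14.0026/11.3926 = 11.0619 m/s

11.1 m/s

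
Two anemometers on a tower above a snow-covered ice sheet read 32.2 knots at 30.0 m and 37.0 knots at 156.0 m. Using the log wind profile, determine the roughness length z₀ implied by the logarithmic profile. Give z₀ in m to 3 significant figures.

Log law: V(z) ∝ ln(z/z₀). With r = V₁/V₂ = 32.2/37.0 = 0.87027,
r · ln(z₂/z₀) = ln(z₁/z₀) ⇒ ln z₀ = (ln z₁ − r·ln z₂)/(1 − r)
ln z₀ = (3.40120 − 0.87027×5.04986) / 0.12973 = -7.6586
z₀ = exp(-7.6586) = 0.0004720 m

z₀ ≈ 0.000472 m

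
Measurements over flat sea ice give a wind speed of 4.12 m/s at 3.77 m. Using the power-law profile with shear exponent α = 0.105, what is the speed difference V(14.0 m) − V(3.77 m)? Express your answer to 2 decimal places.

0.61 m/s

Power law: V₂ = V₁ · (z₂/z₁)^α = 4.12 × (3.7135)^0.105 = 4.7285 m/s
ΔV = 4.7285 − 4.12 = 0.6085 m/s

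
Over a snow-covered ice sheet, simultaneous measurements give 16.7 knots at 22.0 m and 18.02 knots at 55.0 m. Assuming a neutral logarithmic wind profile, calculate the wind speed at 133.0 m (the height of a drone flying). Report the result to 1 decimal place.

Log law: V ∝ ln(z/z₀). From the pair, with r = V₁/V₂ = 0.92675,
ln z₀ = (ln z₁ − r·ln z₂)/(1 − r) = (3.0910 − 0.92675×4.0073)/0.07325 = -8.5014 → z₀ = 0.0002032 m
V₃ = V₁ · ln(z₃/z₀)/ln(z₁/z₀) = 16.7 × 13.3918/11.5925 = 19.2921 knots

19.3 knots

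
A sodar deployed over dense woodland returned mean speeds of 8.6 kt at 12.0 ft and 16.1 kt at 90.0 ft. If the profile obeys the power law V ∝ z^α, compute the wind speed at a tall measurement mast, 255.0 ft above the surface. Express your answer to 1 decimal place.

22.3 kt

First find α: α = ln(V₂/V₁)/ln(z₂/z₁) = ln(16.1/8.6)/ln(90.0/12.0) = 0.62706/2.01490 = 0.3112
Extrapolate from 90.0 ft to 255.0 ft: V₃ = 16.1 × (255.0/90.0)^0.3112 = 16.1 × 1.3828 = 22.2631 kt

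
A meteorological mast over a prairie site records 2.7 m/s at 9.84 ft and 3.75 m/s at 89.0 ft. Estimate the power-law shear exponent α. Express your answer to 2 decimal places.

Power law: V₂/V₁ = (z₂/z₁)^α ⇒ α = ln(V₂/V₁) / ln(z₂/z₁)
α = ln(3.75/2.7) / ln(89.0/9.84) = ln(1.3889) / ln(9.0447)
  = 0.32850 / 2.20218 = 0.14917

α ≈ 0.15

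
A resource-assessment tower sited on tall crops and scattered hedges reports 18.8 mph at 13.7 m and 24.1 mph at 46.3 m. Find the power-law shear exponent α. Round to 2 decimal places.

Power law: V₂/V₁ = (z₂/z₁)^α ⇒ α = ln(V₂/V₁) / ln(z₂/z₁)
α = ln(24.1/18.8) / ln(46.3/13.7) = ln(1.2819) / ln(3.3796)
  = 0.24835 / 1.21775 = 0.20395

α ≈ 0.20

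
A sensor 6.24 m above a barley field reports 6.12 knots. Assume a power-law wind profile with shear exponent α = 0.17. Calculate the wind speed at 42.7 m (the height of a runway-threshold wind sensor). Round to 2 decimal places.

8.49 knots

Power-law profile: V₂ = V₁ · (z₂/z₁)^α
V₂ = 6.12 × (42.7/6.24)^0.17 = 6.12 × (6.8429)^0.17
    = 6.12 × 1.3867 = 8.4868 knots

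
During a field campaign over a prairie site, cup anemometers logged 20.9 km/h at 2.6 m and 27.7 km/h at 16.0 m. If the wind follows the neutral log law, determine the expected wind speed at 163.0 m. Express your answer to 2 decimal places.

Log law: V ∝ ln(z/z₀). From the pair, with r = V₁/V₂ = 0.75451,
ln z₀ = (ln z₁ − r·ln z₂)/(1 − r) = (0.9555 − 0.75451×2.7726)/0.24549 = -4.6293 → z₀ = 0.009761 m
V₃ = V₁ · ln(z₃/z₀)/ln(z₁/z₀) = 20.9 × 9.7231/5.5848 = 36.3864 km/h

36.39 km/h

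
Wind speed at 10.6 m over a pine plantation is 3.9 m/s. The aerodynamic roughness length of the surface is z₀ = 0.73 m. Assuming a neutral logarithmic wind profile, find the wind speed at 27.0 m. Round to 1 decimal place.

5.3 m/s

Log law: V(z) ∝ ln(z/z₀), so V₂/V₁ = ln(z₂/z₀) / ln(z₁/z₀).
ln(27.0/0.73) = 3.6105, ln(10.6/0.73) = 2.6756
V₂ = 3.9 × 3.6105/2.6756 = 3.9 × 1.3495 = 5.2629 m/s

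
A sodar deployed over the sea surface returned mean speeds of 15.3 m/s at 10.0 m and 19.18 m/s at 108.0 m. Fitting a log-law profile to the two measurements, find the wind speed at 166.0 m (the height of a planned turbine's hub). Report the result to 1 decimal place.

Log law: V ∝ ln(z/z₀). From the pair, with r = V₁/V₂ = 0.79771,
ln z₀ = (ln z₁ − r·ln z₂)/(1 − r) = (2.3026 − 0.79771×4.6821)/0.20229 = -7.0807 → z₀ = 0.0008412 m
V₃ = V₁ · ln(z₃/z₀)/ln(z₁/z₀) = 15.3 × 12.1927/9.3833 = 19.8809 m/s

19.9 m/s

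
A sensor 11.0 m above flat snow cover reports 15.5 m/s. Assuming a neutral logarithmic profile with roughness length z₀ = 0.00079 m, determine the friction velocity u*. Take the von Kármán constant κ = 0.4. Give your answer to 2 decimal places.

Log law: V(z) = (u*/κ) · ln(z/z₀) ⇒ u* = κ · V / ln(z/z₀)
u* = 0.4 × 15.5 / ln(11.0/0.00079) = 0.4 × 15.5 / 9.5414
   = 6.2000 / 9.5414 = 0.6498 m/s

u* ≈ 0.65 m/s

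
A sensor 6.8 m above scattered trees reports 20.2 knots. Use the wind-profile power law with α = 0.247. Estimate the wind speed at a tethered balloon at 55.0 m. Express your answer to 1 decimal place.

Power-law profile: V₂ = V₁ · (z₂/z₁)^α
V₂ = 20.2 × (55.0/6.8)^0.247 = 20.2 × (8.0882)^0.247
    = 20.2 × 1.6759 = 33.8525 knots

33.9 knots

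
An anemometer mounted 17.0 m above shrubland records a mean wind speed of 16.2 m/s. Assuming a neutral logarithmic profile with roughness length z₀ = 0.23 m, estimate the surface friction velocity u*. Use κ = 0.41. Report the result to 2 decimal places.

Log law: V(z) = (u*/κ) · ln(z/z₀) ⇒ u* = κ · V / ln(z/z₀)
u* = 0.41 × 16.2 / ln(17.0/0.23) = 0.41 × 16.2 / 4.3029
   = 6.6420 / 4.3029 = 1.5436 m/s

u* ≈ 1.54 m/s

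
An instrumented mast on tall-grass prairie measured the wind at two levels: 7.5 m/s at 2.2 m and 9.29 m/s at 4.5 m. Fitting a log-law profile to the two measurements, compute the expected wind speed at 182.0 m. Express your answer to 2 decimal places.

Log law: V ∝ ln(z/z₀). From the pair, with r = V₁/V₂ = 0.80732,
ln z₀ = (ln z₁ − r·ln z₂)/(1 − r) = (0.7885 − 0.80732×1.5041)/0.19268 = -2.2100 → z₀ = 0.1097 m
V₃ = V₁ · ln(z₃/z₀)/ln(z₁/z₀) = 7.5 × 7.4140/2.9984 = 18.5447 m/s

18.54 m/s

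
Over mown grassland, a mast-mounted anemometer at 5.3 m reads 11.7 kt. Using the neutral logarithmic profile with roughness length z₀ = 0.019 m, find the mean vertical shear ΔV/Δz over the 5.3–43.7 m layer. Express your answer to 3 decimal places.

Log law: V₂ = V₁ · ln(z₂/z₀)/ln(z₁/z₀) = 11.7 × 7.7407/5.6310 = 16.0834 kt
ΔV/Δz = (16.0834 − 11.7)/(43.7 − 5.3) = 4.3834/38.4000 = 0.11415 kt/m

0.114 kt/m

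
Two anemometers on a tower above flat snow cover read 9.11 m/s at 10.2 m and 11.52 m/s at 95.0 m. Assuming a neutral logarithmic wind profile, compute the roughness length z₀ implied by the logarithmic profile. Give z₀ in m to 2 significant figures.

z₀ ≈ 0.0022 m

Log law: V(z) ∝ ln(z/z₀). With r = V₁/V₂ = 9.11/11.52 = 0.79080,
r · ln(z₂/z₀) = ln(z₁/z₀) ⇒ ln z₀ = (ln z₁ − r·ln z₂)/(1 − r)
ln z₀ = (2.32239 − 0.79080×4.55388) / 0.20920 = -6.1128
z₀ = exp(-6.1128) = 0.002214 m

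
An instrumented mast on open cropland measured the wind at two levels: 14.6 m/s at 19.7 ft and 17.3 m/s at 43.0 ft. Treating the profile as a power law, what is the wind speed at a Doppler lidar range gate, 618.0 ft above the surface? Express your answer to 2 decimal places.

First find α: α = ln(V₂/V₁)/ln(z₂/z₁) = ln(17.3/14.6)/ln(43.0/19.7) = 0.16968/0.78058 = 0.2174
Extrapolate from 43.0 ft to 618.0 ft: V₃ = 17.3 × (618.0/43.0)^0.2174 = 17.3 × 1.7849 = 30.8796 m/s

30.88 m/s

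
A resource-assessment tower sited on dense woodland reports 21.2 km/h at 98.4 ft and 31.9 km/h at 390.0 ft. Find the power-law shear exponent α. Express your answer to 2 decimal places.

α ≈ 0.30

Power law: V₂/V₁ = (z₂/z₁)^α ⇒ α = ln(V₂/V₁) / ln(z₂/z₁)
α = ln(31.9/21.2) / ln(390.0/98.4) = ln(1.5047) / ln(3.9634)
  = 0.40860 / 1.37711 = 0.29671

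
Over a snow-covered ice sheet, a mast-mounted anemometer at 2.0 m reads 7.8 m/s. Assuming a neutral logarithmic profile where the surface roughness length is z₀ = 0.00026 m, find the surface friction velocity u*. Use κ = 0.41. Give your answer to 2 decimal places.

Log law: V(z) = (u*/κ) · ln(z/z₀) ⇒ u* = κ · V / ln(z/z₀)
u* = 0.41 × 7.8 / ln(2.0/0.00026) = 0.41 × 7.8 / 8.9480
   = 3.1980 / 8.9480 = 0.3574 m/s

u* ≈ 0.36 m/s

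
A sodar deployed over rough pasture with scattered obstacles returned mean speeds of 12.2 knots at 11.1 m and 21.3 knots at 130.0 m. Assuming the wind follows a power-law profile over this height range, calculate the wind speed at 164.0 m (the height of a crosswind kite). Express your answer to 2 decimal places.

22.45 knots

First find α: α = ln(V₂/V₁)/ln(z₂/z₁) = ln(21.3/12.2)/ln(130.0/11.1) = 0.55727/2.46059 = 0.2265
Extrapolate from 130.0 m to 164.0 m: V₃ = 21.3 × (164.0/130.0)^0.2265 = 21.3 × 1.0540 = 22.4508 knots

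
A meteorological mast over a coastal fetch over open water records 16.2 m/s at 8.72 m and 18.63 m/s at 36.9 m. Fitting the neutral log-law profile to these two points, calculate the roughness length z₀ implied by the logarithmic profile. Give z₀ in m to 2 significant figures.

Log law: V(z) ∝ ln(z/z₀). With r = V₁/V₂ = 16.2/18.63 = 0.86957,
r · ln(z₂/z₀) = ln(z₁/z₀) ⇒ ln z₀ = (ln z₁ − r·ln z₂)/(1 − r)
ln z₀ = (2.16562 − 0.86957×3.60821) / 0.13043 = -7.4517
z₀ = exp(-7.4517) = 0.0005805 m

z₀ ≈ 0.00058 m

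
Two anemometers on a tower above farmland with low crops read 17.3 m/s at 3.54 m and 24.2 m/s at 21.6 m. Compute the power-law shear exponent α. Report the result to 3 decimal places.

Power law: V₂/V₁ = (z₂/z₁)^α ⇒ α = ln(V₂/V₁) / ln(z₂/z₁)
α = ln(24.2/17.3) / ln(21.6/3.54) = ln(1.3988) / ln(6.1017)
  = 0.33565 / 1.80857 = 0.18559

α ≈ 0.186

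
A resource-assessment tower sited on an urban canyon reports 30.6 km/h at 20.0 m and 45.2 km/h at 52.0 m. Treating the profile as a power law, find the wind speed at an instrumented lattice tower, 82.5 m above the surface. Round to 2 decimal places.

First find α: α = ln(V₂/V₁)/ln(z₂/z₁) = ln(45.2/30.6)/ln(52.0/20.0) = 0.39010/0.95551 = 0.4083
Extrapolate from 52.0 m to 82.5 m: V₃ = 45.2 × (82.5/52.0)^0.4083 = 45.2 × 1.2074 = 54.5726 km/h

54.57 km/h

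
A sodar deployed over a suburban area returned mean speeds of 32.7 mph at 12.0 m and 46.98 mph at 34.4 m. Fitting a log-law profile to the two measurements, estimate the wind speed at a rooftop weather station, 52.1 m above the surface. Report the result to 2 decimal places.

Log law: V ∝ ln(z/z₀). From the pair, with r = V₁/V₂ = 0.69604,
ln z₀ = (ln z₁ − r·ln z₂)/(1 − r) = (2.4849 − 0.69604×3.5381)/0.30396 = 0.0733 → z₀ = 1.076 m
V₃ = V₁ · ln(z₃/z₀)/ln(z₁/z₀) = 32.7 × 3.8799/2.4116 = 52.6086 mph

52.61 mph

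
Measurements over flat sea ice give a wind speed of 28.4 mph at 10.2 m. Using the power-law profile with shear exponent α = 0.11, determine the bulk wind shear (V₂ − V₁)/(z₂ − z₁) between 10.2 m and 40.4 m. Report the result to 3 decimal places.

0.154 mph/m

Power law: V₂ = V₁ · (z₂/z₁)^α = 28.4 × (3.9608)^0.11 = 33.0426 mph
ΔV/Δz = (33.0426 − 28.4)/(40.4 − 10.2) = 4.6426/30.2000 = 0.15373 mph/m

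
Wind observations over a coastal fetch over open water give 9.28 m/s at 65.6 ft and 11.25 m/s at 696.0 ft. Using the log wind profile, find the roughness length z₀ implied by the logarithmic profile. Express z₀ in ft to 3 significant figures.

z₀ ≈ 0.000966 ft

Log law: V(z) ∝ ln(z/z₀). With r = V₁/V₂ = 9.28/11.25 = 0.82489,
r · ln(z₂/z₀) = ln(z₁/z₀) ⇒ ln z₀ = (ln z₁ − r·ln z₂)/(1 − r)
ln z₀ = (4.18358 − 0.82489×6.54535) / 0.17511 = -6.9419
z₀ = exp(-6.9419) = 0.0009664 ft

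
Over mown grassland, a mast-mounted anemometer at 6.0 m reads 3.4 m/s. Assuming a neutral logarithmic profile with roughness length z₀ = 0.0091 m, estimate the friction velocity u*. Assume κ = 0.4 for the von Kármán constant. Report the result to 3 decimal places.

Log law: V(z) = (u*/κ) · ln(z/z₀) ⇒ u* = κ · V / ln(z/z₀)
u* = 0.4 × 3.4 / ln(6.0/0.0091) = 0.4 × 3.4 / 6.4912
   = 1.3600 / 6.4912 = 0.2095 m/s

u* ≈ 0.210 m/s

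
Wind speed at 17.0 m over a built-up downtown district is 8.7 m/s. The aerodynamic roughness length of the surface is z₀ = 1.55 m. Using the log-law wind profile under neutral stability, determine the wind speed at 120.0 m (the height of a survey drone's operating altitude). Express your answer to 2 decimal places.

15.80 m/s

Log law: V(z) ∝ ln(z/z₀), so V₂/V₁ = ln(z₂/z₀) / ln(z₁/z₀).
ln(120.0/1.55) = 4.3492, ln(17.0/1.55) = 2.3950
V₂ = 8.7 × 4.3492/2.3950 = 8.7 × 1.8160 = 15.7992 m/s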